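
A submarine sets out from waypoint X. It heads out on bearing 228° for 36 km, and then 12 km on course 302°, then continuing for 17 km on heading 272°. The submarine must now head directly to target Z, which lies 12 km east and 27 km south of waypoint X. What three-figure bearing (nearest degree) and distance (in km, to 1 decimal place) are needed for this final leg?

099°, 66.7 km

Leg 1 (228°, 36 km): east 36 sin 228° = -26.75, north 36 cos 228° = -24.09
Leg 2 (302°, 12 km): east 12 sin 302° = -10.18, north 12 cos 302° = 6.36
Leg 3 (272°, 17 km): east 17 sin 272° = -16.99, north 17 cos 272° = 0.59
Current position: (-53.92, -17.14). Target: (12, -27). Remaining: Δeast = 65.92, Δnorth = -9.86.
Bearing = atan2(65.92, -9.86) mod 360° = 98.51°; distance = √((65.92)² + (-9.86)²) = 66.653 km.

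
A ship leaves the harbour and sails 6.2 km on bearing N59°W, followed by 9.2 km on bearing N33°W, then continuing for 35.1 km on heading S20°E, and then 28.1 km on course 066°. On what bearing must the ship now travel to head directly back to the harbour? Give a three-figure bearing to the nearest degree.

291°

Leg 1 (N59°W, 6.2 km): east 6.2 sin 301° = -5.31, north 6.2 cos 301° = 3.19
Leg 2 (N33°W, 9.2 km): east 9.2 sin 327° = -5.01, north 9.2 cos 327° = 7.72
Leg 3 (S20°E, 35.1 km): east 35.1 sin 160° = 12.00, north 35.1 cos 160° = -32.98
Leg 4 (066°, 28.1 km): east 28.1 sin 66° = 25.67, north 28.1 cos 66° = 11.43
Net displacement: 27.35 east, -10.64 north. Direction back to start is (-27.35, 10.64): bearing = atan2(-27.35, 10.64) mod 360° = 291.27° ≈ 291°.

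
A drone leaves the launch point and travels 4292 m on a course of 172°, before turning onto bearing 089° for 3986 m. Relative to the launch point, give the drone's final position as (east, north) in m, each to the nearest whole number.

Leg 1 (172°, 4292 m): east 4292 sin 172° = 597.33, north 4292 cos 172° = -4250.23
Leg 2 (089°, 3986 m): east 3986 sin 89° = 3985.39, north 3986 cos 89° = 69.57
Summing: 4582.72 m east, -4180.67 m north → (4583, -4181).

(4583, -4181)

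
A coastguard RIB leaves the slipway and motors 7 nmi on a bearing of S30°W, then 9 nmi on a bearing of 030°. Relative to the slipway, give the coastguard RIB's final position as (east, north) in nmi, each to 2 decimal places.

Leg 1 (S30°W, 7 nmi): east 7 sin 210° = -3.50, north 7 cos 210° = -6.06
Leg 2 (030°, 9 nmi): east 9 sin 30° = 4.50, north 9 cos 30° = 7.79
Summing: 1.00 nmi east, 1.73 nmi north → (1.00, 1.73).

(1.00, 1.73)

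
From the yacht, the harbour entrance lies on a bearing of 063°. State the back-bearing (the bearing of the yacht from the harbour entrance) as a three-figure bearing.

243°

Back-bearing = 063° + 180° = 243°.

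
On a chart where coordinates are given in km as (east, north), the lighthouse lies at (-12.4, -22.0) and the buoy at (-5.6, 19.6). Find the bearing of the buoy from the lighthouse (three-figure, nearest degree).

009°

Δeast = -5.6 − -12.4 = 6.80; Δnorth = 19.6 − -22.0 = 41.60.
Bearing = atan2(Δeast, Δnorth) mod 360° = 9.28° ≈ 009°.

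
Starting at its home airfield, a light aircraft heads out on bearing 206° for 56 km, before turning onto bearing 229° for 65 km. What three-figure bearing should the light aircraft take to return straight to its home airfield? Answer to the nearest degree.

038°

Leg 1 (206°, 56 km): east 56 sin 206° = -24.55, north 56 cos 206° = -50.33
Leg 2 (229°, 65 km): east 65 sin 229° = -49.06, north 65 cos 229° = -42.64
Net displacement: -73.60 east, -92.98 north. Direction back to start is (73.60, 92.98): bearing = atan2(73.60, 92.98) mod 360° = 38.37° ≈ 038°.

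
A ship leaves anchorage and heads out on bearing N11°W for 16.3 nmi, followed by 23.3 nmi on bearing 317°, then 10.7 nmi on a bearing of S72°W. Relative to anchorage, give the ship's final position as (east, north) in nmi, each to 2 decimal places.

Leg 1 (N11°W, 16.3 nmi): east 16.3 sin 349° = -3.11, north 16.3 cos 349° = 16.00
Leg 2 (317°, 23.3 nmi): east 23.3 sin 317° = -15.89, north 23.3 cos 317° = 17.04
Leg 3 (S72°W, 10.7 nmi): east 10.7 sin 252° = -10.18, north 10.7 cos 252° = -3.31
Summing: -29.18 nmi east, 29.73 nmi north → (-29.18, 29.73).

(-29.18, 29.73)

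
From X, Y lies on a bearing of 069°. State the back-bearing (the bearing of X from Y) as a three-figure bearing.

249°

Back-bearing = 069° + 180° = 249°.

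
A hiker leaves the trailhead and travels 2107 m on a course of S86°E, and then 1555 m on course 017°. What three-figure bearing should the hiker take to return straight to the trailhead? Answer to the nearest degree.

Leg 1 (S86°E, 2107 m): east 2107 sin 94° = 2101.87, north 2107 cos 94° = -146.98
Leg 2 (017°, 1555 m): east 1555 sin 17° = 454.64, north 1555 cos 17° = 1487.05
Net displacement: 2556.51 east, 1340.08 north. Direction back to start is (-2556.51, -1340.08): bearing = atan2(-2556.51, -1340.08) mod 360° = 242.34° ≈ 242°.

242°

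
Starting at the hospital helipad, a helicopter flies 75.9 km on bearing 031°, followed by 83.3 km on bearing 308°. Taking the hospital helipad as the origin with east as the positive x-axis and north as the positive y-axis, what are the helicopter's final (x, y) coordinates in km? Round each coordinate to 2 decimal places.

(-26.55, 116.34)

Leg 1 (031°, 75.9 km): east 75.9 sin 31° = 39.09, north 75.9 cos 31° = 65.06
Leg 2 (308°, 83.3 km): east 83.3 sin 308° = -65.64, north 83.3 cos 308° = 51.28
Summing: -26.55 km east, 116.34 km north → (-26.55, 116.34).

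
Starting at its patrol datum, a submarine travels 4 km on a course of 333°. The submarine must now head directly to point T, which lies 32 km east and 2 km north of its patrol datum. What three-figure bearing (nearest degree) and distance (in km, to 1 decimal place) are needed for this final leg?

093°, 33.9 km

Leg 1 (333°, 4 km): east 4 sin 333° = -1.82, north 4 cos 333° = 3.56
Current position: (-1.82, 3.56). Target: (32, 2). Remaining: Δeast = 33.82, Δnorth = -1.56.
Bearing = atan2(33.82, -1.56) mod 360° = 92.65°; distance = √((33.82)² + (-1.56)²) = 33.852 km.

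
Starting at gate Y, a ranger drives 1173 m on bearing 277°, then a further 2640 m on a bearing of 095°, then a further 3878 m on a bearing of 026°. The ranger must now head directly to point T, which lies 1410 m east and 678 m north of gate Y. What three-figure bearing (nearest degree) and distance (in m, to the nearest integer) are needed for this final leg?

Leg 1 (277°, 1173 m): east 1173 sin 277° = -1164.26, north 1173 cos 277° = 142.95
Leg 2 (095°, 2640 m): east 2640 sin 95° = 2629.95, north 2640 cos 95° = -230.09
Leg 3 (026°, 3878 m): east 3878 sin 26° = 1700.00, north 3878 cos 26° = 3485.52
Current position: (3165.70, 3398.38). Target: (1410, 678). Remaining: Δeast = -1755.70, Δnorth = -2720.38.
Bearing = atan2(-1755.70, -2720.38) mod 360° = 212.84°; distance = √((-1755.70)² + (-2720.38)²) = 3237.743 m.

213°, 3238 m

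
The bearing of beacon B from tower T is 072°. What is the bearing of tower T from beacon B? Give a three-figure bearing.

Back-bearing = 072° + 180° = 252°.

252°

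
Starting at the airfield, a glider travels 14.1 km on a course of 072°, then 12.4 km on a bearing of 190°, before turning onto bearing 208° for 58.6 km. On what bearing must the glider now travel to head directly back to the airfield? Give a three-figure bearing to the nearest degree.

015°

Leg 1 (072°, 14.1 km): east 14.1 sin 72° = 13.41, north 14.1 cos 72° = 4.36
Leg 2 (190°, 12.4 km): east 12.4 sin 190° = -2.15, north 12.4 cos 190° = -12.21
Leg 3 (208°, 58.6 km): east 58.6 sin 208° = -27.51, north 58.6 cos 208° = -51.74
Net displacement: -16.25 east, -59.60 north. Direction back to start is (16.25, 59.60): bearing = atan2(16.25, 59.60) mod 360° = 15.26° ≈ 015°.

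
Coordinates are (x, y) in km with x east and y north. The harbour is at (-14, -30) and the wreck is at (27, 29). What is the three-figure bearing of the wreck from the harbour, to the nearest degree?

035°

Δeast = 27 − -14 = 41.00; Δnorth = 29 − -30 = 59.00.
Bearing = atan2(Δeast, Δnorth) mod 360° = 34.80° ≈ 035°.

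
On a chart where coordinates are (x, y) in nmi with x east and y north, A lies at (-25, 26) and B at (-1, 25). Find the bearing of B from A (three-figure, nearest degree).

Δeast = -1 − -25 = 24.00; Δnorth = 25 − 26 = -1.00.
Bearing = atan2(Δeast, Δnorth) mod 360° = 92.39° ≈ 092°.

092°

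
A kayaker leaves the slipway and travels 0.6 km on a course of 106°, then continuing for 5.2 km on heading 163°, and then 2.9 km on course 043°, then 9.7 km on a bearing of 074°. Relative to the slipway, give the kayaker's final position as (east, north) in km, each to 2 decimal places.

Leg 1 (106°, 0.6 km): east 0.6 sin 106° = 0.58, north 0.6 cos 106° = -0.17
Leg 2 (163°, 5.2 km): east 5.2 sin 163° = 1.52, north 5.2 cos 163° = -4.97
Leg 3 (043°, 2.9 km): east 2.9 sin 43° = 1.98, north 2.9 cos 43° = 2.12
Leg 4 (074°, 9.7 km): east 9.7 sin 74° = 9.32, north 9.7 cos 74° = 2.67
Summing: 13.40 km east, -0.34 km north → (13.40, -0.34).

(13.40, -0.34)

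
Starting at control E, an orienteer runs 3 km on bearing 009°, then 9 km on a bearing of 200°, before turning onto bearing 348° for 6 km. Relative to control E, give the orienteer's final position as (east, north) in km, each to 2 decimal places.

(-3.86, 0.37)

Leg 1 (009°, 3 km): east 3 sin 9° = 0.47, north 3 cos 9° = 2.96
Leg 2 (200°, 9 km): east 9 sin 200° = -3.08, north 9 cos 200° = -8.46
Leg 3 (348°, 6 km): east 6 sin 348° = -1.25, north 6 cos 348° = 5.87
Summing: -3.86 km east, 0.37 km north → (-3.86, 0.37).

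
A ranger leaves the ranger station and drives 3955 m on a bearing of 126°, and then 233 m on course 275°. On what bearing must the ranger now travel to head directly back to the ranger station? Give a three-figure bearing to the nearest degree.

308°

Leg 1 (126°, 3955 m): east 3955 sin 126° = 3199.66, north 3955 cos 126° = -2324.69
Leg 2 (275°, 233 m): east 233 sin 275° = -232.11, north 233 cos 275° = 20.31
Net displacement: 2967.55 east, -2304.38 north. Direction back to start is (-2967.55, 2304.38): bearing = atan2(-2967.55, 2304.38) mod 360° = 307.83° ≈ 308°.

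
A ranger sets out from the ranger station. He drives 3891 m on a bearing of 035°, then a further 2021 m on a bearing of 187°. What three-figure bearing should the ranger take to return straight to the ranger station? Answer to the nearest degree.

Leg 1 (035°, 3891 m): east 3891 sin 35° = 2231.79, north 3891 cos 35° = 3187.32
Leg 2 (187°, 2021 m): east 2021 sin 187° = -246.30, north 2021 cos 187° = -2005.94
Net displacement: 1985.49 east, 1181.38 north. Direction back to start is (-1985.49, -1181.38): bearing = atan2(-1985.49, -1181.38) mod 360° = 239.25° ≈ 239°.

239°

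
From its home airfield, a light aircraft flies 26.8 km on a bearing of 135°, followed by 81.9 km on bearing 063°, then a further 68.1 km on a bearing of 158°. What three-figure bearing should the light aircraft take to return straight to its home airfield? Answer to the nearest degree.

291°

Leg 1 (135°, 26.8 km): east 26.8 sin 135° = 18.95, north 26.8 cos 135° = -18.95
Leg 2 (063°, 81.9 km): east 81.9 sin 63° = 72.97, north 81.9 cos 63° = 37.18
Leg 3 (158°, 68.1 km): east 68.1 sin 158° = 25.51, north 68.1 cos 158° = -63.14
Net displacement: 117.43 east, -44.91 north. Direction back to start is (-117.43, 44.91): bearing = atan2(-117.43, 44.91) mod 360° = 290.93° ≈ 291°.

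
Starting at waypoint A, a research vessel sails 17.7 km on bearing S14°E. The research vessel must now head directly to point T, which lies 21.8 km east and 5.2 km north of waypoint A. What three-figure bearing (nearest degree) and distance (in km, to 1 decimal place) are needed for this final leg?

038°, 28.4 km

Leg 1 (S14°E, 17.7 km): east 17.7 sin 166° = 4.28, north 17.7 cos 166° = -17.17
Current position: (4.28, -17.17). Target: (21.8, 5.2). Remaining: Δeast = 17.52, Δnorth = 22.37.
Bearing = atan2(17.52, 22.37) mod 360° = 38.06°; distance = √((17.52)² + (22.37)²) = 28.416 km.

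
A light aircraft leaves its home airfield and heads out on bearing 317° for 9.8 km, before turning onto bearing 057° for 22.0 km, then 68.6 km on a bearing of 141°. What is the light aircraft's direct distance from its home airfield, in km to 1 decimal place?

64.7 km

Leg 1 (317°, 9.8 km): east 9.8 sin 317° = -6.68, north 9.8 cos 317° = 7.17
Leg 2 (057°, 22.0 km): east 22.0 sin 57° = 18.45, north 22.0 cos 57° = 11.98
Leg 3 (141°, 68.6 km): east 68.6 sin 141° = 43.17, north 68.6 cos 141° = -53.31
Net: 54.94 east, -34.16 north. Distance = √((54.94)² + (-34.16)²) = 64.694 km.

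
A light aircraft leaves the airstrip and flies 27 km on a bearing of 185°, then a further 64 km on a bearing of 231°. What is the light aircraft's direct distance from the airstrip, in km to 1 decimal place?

85.0 km

Leg 1 (185°, 27 km): east 27 sin 185° = -2.35, north 27 cos 185° = -26.90
Leg 2 (231°, 64 km): east 64 sin 231° = -49.74, north 64 cos 231° = -40.28
Net: -52.09 east, -67.17 north. Distance = √((-52.09)² + (-67.17)²) = 85.004 km.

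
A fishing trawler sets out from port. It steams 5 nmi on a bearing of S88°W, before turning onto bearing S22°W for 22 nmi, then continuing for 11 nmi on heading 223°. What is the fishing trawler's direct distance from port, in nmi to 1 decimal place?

35.3 nmi

Leg 1 (S88°W, 5 nmi): east 5 sin 268° = -5.00, north 5 cos 268° = -0.17
Leg 2 (S22°W, 22 nmi): east 22 sin 202° = -8.24, north 22 cos 202° = -20.40
Leg 3 (223°, 11 nmi): east 11 sin 223° = -7.50, north 11 cos 223° = -8.04
Net: -20.74 east, -28.62 north. Distance = √((-20.74)² + (-28.62)²) = 35.343 nmi.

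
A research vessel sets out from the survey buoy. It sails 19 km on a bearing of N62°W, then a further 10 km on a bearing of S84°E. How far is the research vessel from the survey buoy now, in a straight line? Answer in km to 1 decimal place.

10.4 km

Leg 1 (N62°W, 19 km): east 19 sin 298° = -16.78, north 19 cos 298° = 8.92
Leg 2 (S84°E, 10 km): east 10 sin 96° = 9.95, north 10 cos 96° = -1.05
Net: -6.83 east, 7.87 north. Distance = √((-6.83)² + (7.87)²) = 10.424 km.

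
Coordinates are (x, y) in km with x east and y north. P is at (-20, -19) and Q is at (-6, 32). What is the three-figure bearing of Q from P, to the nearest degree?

015°

Δeast = -6 − -20 = 14.00; Δnorth = 32 − -19 = 51.00.
Bearing = atan2(Δeast, Δnorth) mod 360° = 15.35° ≈ 015°.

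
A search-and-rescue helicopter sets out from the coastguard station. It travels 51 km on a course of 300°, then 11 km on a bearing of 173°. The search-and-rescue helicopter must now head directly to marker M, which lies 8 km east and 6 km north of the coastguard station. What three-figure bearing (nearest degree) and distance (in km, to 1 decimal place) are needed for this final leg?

100°, 51.5 km

Leg 1 (300°, 51 km): east 51 sin 300° = -44.17, north 51 cos 300° = 25.50
Leg 2 (173°, 11 km): east 11 sin 173° = 1.34, north 11 cos 173° = -10.92
Current position: (-42.83, 14.58). Target: (8, 6). Remaining: Δeast = 50.83, Δnorth = -8.58.
Bearing = atan2(50.83, -8.58) mod 360° = 99.58°; distance = √((50.83)² + (-8.58)²) = 51.546 km.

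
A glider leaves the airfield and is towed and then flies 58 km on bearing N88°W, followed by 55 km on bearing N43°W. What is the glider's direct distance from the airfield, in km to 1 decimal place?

Leg 1 (N88°W, 58 km): east 58 sin 272° = -57.96, north 58 cos 272° = 2.02
Leg 2 (N43°W, 55 km): east 55 sin 317° = -37.51, north 55 cos 317° = 40.22
Net: -95.47 east, 42.25 north. Distance = √((-95.47)² + (42.25)²) = 104.405 km.

104.4 km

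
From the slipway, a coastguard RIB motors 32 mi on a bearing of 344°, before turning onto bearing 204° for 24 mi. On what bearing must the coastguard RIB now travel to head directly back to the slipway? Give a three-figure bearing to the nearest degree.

Leg 1 (344°, 32 mi): east 32 sin 344° = -8.82, north 32 cos 344° = 30.76
Leg 2 (204°, 24 mi): east 24 sin 204° = -9.76, north 24 cos 204° = -21.93
Net displacement: -18.58 east, 8.84 north. Direction back to start is (18.58, -8.84): bearing = atan2(18.58, -8.84) mod 360° = 115.43° ≈ 115°.

115°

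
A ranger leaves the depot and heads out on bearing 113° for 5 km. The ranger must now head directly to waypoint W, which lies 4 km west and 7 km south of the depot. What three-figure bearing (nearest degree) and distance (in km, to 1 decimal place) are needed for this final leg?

240°, 10.0 km

Leg 1 (113°, 5 km): east 5 sin 113° = 4.60, north 5 cos 113° = -1.95
Current position: (4.60, -1.95). Target: (-4, -7). Remaining: Δeast = -8.60, Δnorth = -5.05.
Bearing = atan2(-8.60, -5.05) mod 360° = 239.60°; distance = √((-8.60)² + (-5.05)²) = 9.973 km.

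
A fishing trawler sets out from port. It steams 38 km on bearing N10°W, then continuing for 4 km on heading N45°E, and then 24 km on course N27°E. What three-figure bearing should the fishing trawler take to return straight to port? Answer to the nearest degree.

Leg 1 (N10°W, 38 km): east 38 sin 350° = -6.60, north 38 cos 350° = 37.42
Leg 2 (N45°E, 4 km): east 4 sin 45° = 2.83, north 4 cos 45° = 2.83
Leg 3 (N27°E, 24 km): east 24 sin 27° = 10.90, north 24 cos 27° = 21.38
Net displacement: 7.13 east, 61.64 north. Direction back to start is (-7.13, -61.64): bearing = atan2(-7.13, -61.64) mod 360° = 186.59° ≈ 187°.

187°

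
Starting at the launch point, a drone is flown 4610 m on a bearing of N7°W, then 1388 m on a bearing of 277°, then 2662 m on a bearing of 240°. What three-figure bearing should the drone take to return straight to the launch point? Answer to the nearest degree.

Leg 1 (N7°W, 4610 m): east 4610 sin 353° = -561.82, north 4610 cos 353° = 4575.64
Leg 2 (277°, 1388 m): east 1388 sin 277° = -1377.65, north 1388 cos 277° = 169.15
Leg 3 (240°, 2662 m): east 2662 sin 240° = -2305.36, north 2662 cos 240° = -1331.00
Net displacement: -4244.83 east, 3413.79 north. Direction back to start is (4244.83, -3413.79): bearing = atan2(4244.83, -3413.79) mod 360° = 128.81° ≈ 129°.

129°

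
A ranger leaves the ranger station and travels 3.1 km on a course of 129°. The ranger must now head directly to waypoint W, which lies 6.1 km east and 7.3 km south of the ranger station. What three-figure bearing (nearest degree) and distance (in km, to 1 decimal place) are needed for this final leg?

145°, 6.5 km

Leg 1 (129°, 3.1 km): east 3.1 sin 129° = 2.41, north 3.1 cos 129° = -1.95
Current position: (2.41, -1.95). Target: (6.1, -7.3). Remaining: Δeast = 3.69, Δnorth = -5.35.
Bearing = atan2(3.69, -5.35) mod 360° = 145.39°; distance = √((3.69)² + (-5.35)²) = 6.499 km.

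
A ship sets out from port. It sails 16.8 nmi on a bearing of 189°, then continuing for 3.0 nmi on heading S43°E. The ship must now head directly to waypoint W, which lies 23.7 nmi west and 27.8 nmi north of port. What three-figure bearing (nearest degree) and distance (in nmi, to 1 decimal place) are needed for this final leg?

334°, 52.0 nmi

Leg 1 (189°, 16.8 nmi): east 16.8 sin 189° = -2.63, north 16.8 cos 189° = -16.59
Leg 2 (S43°E, 3.0 nmi): east 3.0 sin 137° = 2.05, north 3.0 cos 137° = -2.19
Current position: (-0.58, -18.79). Target: (-23.7, 27.8). Remaining: Δeast = -23.12, Δnorth = 46.59.
Bearing = atan2(-23.12, 46.59) mod 360° = 333.61°; distance = √((-23.12)² + (46.59)²) = 52.008 nmi.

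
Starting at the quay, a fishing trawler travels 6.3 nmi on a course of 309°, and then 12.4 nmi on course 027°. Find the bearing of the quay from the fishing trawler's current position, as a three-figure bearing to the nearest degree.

183°

Leg 1 (309°, 6.3 nmi): east 6.3 sin 309° = -4.90, north 6.3 cos 309° = 3.96
Leg 2 (027°, 12.4 nmi): east 12.4 sin 27° = 5.63, north 12.4 cos 27° = 11.05
Net displacement: 0.73 east, 15.01 north. Direction back to start is (-0.73, -15.01): bearing = atan2(-0.73, -15.01) mod 360° = 182.80° ≈ 183°.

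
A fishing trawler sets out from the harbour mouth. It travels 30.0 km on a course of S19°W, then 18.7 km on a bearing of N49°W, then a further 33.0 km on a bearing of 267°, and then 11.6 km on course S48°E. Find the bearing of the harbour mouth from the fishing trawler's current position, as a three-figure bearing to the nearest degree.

Leg 1 (S19°W, 30.0 km): east 30.0 sin 199° = -9.77, north 30.0 cos 199° = -28.37
Leg 2 (N49°W, 18.7 km): east 18.7 sin 311° = -14.11, north 18.7 cos 311° = 12.27
Leg 3 (267°, 33.0 km): east 33.0 sin 267° = -32.95, north 33.0 cos 267° = -1.73
Leg 4 (S48°E, 11.6 km): east 11.6 sin 132° = 8.62, north 11.6 cos 132° = -7.76
Net displacement: -48.21 east, -25.59 north. Direction back to start is (48.21, 25.59): bearing = atan2(48.21, 25.59) mod 360° = 62.05° ≈ 062°.

062°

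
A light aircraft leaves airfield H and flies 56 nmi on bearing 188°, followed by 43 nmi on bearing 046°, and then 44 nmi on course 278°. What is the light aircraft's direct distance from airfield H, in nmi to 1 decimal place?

28.2 nmi

Leg 1 (188°, 56 nmi): east 56 sin 188° = -7.79, north 56 cos 188° = -55.46
Leg 2 (046°, 43 nmi): east 43 sin 46° = 30.93, north 43 cos 46° = 29.87
Leg 3 (278°, 44 nmi): east 44 sin 278° = -43.57, north 44 cos 278° = 6.12
Net: -20.43 east, -19.46 north. Distance = √((-20.43)² + (-19.46)²) = 28.218 nmi.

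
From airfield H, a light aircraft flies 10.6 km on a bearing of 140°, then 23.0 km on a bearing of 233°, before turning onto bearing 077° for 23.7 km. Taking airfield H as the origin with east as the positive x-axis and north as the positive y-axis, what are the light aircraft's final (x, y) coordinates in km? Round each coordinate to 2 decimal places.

(11.54, -16.63)

Leg 1 (140°, 10.6 km): east 10.6 sin 140° = 6.81, north 10.6 cos 140° = -8.12
Leg 2 (233°, 23.0 km): east 23.0 sin 233° = -18.37, north 23.0 cos 233° = -13.84
Leg 3 (077°, 23.7 km): east 23.7 sin 77° = 23.09, north 23.7 cos 77° = 5.33
Summing: 11.54 km east, -16.63 km north → (11.54, -16.63).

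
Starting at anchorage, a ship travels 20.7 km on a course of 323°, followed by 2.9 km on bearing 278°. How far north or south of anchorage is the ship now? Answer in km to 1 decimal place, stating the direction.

16.9 km north

Leg 1 (323°, 20.7 km): east 20.7 sin 323° = -12.46, north 20.7 cos 323° = 16.53
Leg 2 (278°, 2.9 km): east 2.9 sin 278° = -2.87, north 2.9 cos 278° = 0.40
Net north component: 16.94 km.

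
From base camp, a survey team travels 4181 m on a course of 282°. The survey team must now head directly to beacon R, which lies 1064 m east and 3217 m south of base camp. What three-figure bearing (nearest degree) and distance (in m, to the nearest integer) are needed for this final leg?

128°, 6577 m

Leg 1 (282°, 4181 m): east 4181 sin 282° = -4089.64, north 4181 cos 282° = 869.28
Current position: (-4089.64, 869.28). Target: (1064, -3217). Remaining: Δeast = 5153.64, Δnorth = -4086.28.
Bearing = atan2(5153.64, -4086.28) mod 360° = 128.41°; distance = √((5153.64)² + (-4086.28)²) = 6577.053 m.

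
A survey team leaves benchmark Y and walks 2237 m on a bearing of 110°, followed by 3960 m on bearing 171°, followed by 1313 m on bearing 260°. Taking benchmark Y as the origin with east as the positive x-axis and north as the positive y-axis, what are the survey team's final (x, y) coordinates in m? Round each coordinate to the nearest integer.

Leg 1 (110°, 2237 m): east 2237 sin 110° = 2102.09, north 2237 cos 110° = -765.10
Leg 2 (171°, 3960 m): east 3960 sin 171° = 619.48, north 3960 cos 171° = -3911.25
Leg 3 (260°, 1313 m): east 1313 sin 260° = -1293.05, north 1313 cos 260° = -228.00
Summing: 1428.52 m east, -4904.34 m north → (1429, -4904).

(1429, -4904)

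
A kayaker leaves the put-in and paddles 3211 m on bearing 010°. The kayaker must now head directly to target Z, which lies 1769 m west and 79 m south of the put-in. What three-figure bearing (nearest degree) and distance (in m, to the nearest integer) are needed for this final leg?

Leg 1 (010°, 3211 m): east 3211 sin 10° = 557.58, north 3211 cos 10° = 3162.22
Current position: (557.58, 3162.22). Target: (-1769, -79). Remaining: Δeast = -2326.58, Δnorth = -3241.22.
Bearing = atan2(-2326.58, -3241.22) mod 360° = 215.67°; distance = √((-2326.58)² + (-3241.22)²) = 3989.798 m.

216°, 3990 m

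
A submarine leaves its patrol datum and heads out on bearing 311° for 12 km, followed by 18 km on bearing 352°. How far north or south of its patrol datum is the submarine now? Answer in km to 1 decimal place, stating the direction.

Leg 1 (311°, 12 km): east 12 sin 311° = -9.06, north 12 cos 311° = 7.87
Leg 2 (352°, 18 km): east 18 sin 352° = -2.51, north 18 cos 352° = 17.82
Net north component: 25.70 km.

25.7 km north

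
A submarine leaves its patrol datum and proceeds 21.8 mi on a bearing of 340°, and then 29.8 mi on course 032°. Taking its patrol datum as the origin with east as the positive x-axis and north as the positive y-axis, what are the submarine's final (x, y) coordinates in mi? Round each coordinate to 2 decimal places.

Leg 1 (340°, 21.8 mi): east 21.8 sin 340° = -7.46, north 21.8 cos 340° = 20.49
Leg 2 (032°, 29.8 mi): east 29.8 sin 32° = 15.79, north 29.8 cos 32° = 25.27
Summing: 8.34 mi east, 45.76 mi north → (8.34, 45.76).

(8.34, 45.76)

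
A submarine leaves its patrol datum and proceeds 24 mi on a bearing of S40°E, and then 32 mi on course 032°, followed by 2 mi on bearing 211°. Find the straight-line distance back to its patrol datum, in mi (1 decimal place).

Leg 1 (S40°E, 24 mi): east 24 sin 140° = 15.43, north 24 cos 140° = -18.39
Leg 2 (032°, 32 mi): east 32 sin 32° = 16.96, north 32 cos 32° = 27.14
Leg 3 (211°, 2 mi): east 2 sin 211° = -1.03, north 2 cos 211° = -1.71
Net: 31.35 east, 7.04 north. Distance = √((31.35)² + (7.04)²) = 32.134 mi.

32.1 mi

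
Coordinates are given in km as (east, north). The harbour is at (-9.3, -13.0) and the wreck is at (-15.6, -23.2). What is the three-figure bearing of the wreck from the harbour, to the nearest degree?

212°

Δeast = -15.6 − -9.3 = -6.30; Δnorth = -23.2 − -13.0 = -10.20.
Bearing = atan2(Δeast, Δnorth) mod 360° = 211.70° ≈ 212°.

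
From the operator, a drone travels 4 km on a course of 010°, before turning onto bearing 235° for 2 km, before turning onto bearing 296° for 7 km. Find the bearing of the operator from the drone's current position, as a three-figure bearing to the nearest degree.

Leg 1 (010°, 4 km): east 4 sin 10° = 0.69, north 4 cos 10° = 3.94
Leg 2 (235°, 2 km): east 2 sin 235° = -1.64, north 2 cos 235° = -1.15
Leg 3 (296°, 7 km): east 7 sin 296° = -6.29, north 7 cos 296° = 3.07
Net displacement: -7.24 east, 5.86 north. Direction back to start is (7.24, -5.86): bearing = atan2(7.24, -5.86) mod 360° = 129.01° ≈ 129°.

129°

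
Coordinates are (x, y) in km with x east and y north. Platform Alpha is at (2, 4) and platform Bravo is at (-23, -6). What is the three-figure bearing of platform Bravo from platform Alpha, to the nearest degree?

248°

Δeast = -23 − 2 = -25.00; Δnorth = -6 − 4 = -10.00.
Bearing = atan2(Δeast, Δnorth) mod 360° = 248.20° ≈ 248°.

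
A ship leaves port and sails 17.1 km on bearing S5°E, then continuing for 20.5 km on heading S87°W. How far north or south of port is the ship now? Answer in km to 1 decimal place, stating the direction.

Leg 1 (S5°E, 17.1 km): east 17.1 sin 175° = 1.49, north 17.1 cos 175° = -17.03
Leg 2 (S87°W, 20.5 km): east 20.5 sin 267° = -20.47, north 20.5 cos 267° = -1.07
Net north component: -18.11 km.

18.1 km south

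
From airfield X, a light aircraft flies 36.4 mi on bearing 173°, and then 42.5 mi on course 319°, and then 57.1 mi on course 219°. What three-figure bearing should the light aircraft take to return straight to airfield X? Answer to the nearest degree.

Leg 1 (173°, 36.4 mi): east 36.4 sin 173° = 4.44, north 36.4 cos 173° = -36.13
Leg 2 (319°, 42.5 mi): east 42.5 sin 319° = -27.88, north 42.5 cos 319° = 32.08
Leg 3 (219°, 57.1 mi): east 57.1 sin 219° = -35.93, north 57.1 cos 219° = -44.38
Net displacement: -59.38 east, -48.43 north. Direction back to start is (59.38, 48.43): bearing = atan2(59.38, 48.43) mod 360° = 50.80° ≈ 051°.

051°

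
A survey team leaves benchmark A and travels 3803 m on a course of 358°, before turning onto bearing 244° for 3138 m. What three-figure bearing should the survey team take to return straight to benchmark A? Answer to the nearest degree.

129°

Leg 1 (358°, 3803 m): east 3803 sin 358° = -132.72, north 3803 cos 358° = 3800.68
Leg 2 (244°, 3138 m): east 3138 sin 244° = -2820.42, north 3138 cos 244° = -1375.61
Net displacement: -2953.14 east, 2425.07 north. Direction back to start is (2953.14, -2425.07): bearing = atan2(2953.14, -2425.07) mod 360° = 129.39° ≈ 129°.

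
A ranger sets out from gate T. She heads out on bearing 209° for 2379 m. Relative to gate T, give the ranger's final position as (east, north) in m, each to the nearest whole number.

(-1153, -2081)

Leg 1 (209°, 2379 m): east 2379 sin 209° = -1153.36, north 2379 cos 209° = -2080.72
Summing: -1153.36 m east, -2080.72 m north → (-1153, -2081).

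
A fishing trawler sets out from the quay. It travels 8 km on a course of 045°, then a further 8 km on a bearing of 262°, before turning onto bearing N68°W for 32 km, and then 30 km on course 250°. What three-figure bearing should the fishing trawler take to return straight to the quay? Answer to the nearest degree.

096°

Leg 1 (045°, 8 km): east 8 sin 45° = 5.66, north 8 cos 45° = 5.66
Leg 2 (262°, 8 km): east 8 sin 262° = -7.92, north 8 cos 262° = -1.11
Leg 3 (N68°W, 32 km): east 32 sin 292° = -29.67, north 32 cos 292° = 11.99
Leg 4 (250°, 30 km): east 30 sin 250° = -28.19, north 30 cos 250° = -10.26
Net displacement: -60.13 east, 6.27 north. Direction back to start is (60.13, -6.27): bearing = atan2(60.13, -6.27) mod 360° = 95.95° ≈ 096°.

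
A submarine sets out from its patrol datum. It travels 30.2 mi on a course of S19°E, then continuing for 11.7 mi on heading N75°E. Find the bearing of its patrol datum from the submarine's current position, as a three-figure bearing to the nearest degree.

320°

Leg 1 (S19°E, 30.2 mi): east 30.2 sin 161° = 9.83, north 30.2 cos 161° = -28.55
Leg 2 (N75°E, 11.7 mi): east 11.7 sin 75° = 11.30, north 11.7 cos 75° = 3.03
Net displacement: 21.13 east, -25.53 north. Direction back to start is (-21.13, 25.53): bearing = atan2(-21.13, 25.53) mod 360° = 320.38° ≈ 320°.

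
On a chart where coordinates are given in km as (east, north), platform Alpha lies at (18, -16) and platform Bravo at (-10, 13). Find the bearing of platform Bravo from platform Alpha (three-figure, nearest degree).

316°

Δeast = -10 − 18 = -28.00; Δnorth = 13 − -16 = 29.00.
Bearing = atan2(Δeast, Δnorth) mod 360° = 316.01° ≈ 316°.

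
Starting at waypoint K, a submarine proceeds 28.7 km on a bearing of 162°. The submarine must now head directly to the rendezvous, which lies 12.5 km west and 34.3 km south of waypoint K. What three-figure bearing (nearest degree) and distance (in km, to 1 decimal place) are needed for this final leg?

Leg 1 (162°, 28.7 km): east 28.7 sin 162° = 8.87, north 28.7 cos 162° = -27.30
Current position: (8.87, -27.30). Target: (-12.5, -34.3). Remaining: Δeast = -21.37, Δnorth = -7.00.
Bearing = atan2(-21.37, -7.00) mod 360° = 251.85°; distance = √((-21.37)² + (-7.00)²) = 22.488 km.

252°, 22.5 km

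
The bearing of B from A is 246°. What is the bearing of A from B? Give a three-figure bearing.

Back-bearing = 246° − 180° = 066°.

066°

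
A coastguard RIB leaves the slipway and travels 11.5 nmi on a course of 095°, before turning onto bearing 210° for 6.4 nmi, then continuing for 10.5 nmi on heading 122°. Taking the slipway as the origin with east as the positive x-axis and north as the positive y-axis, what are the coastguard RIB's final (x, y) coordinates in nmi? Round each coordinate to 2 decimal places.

Leg 1 (095°, 11.5 nmi): east 11.5 sin 95° = 11.46, north 11.5 cos 95° = -1.00
Leg 2 (210°, 6.4 nmi): east 6.4 sin 210° = -3.20, north 6.4 cos 210° = -5.54
Leg 3 (122°, 10.5 nmi): east 10.5 sin 122° = 8.90, north 10.5 cos 122° = -5.56
Summing: 17.16 nmi east, -12.11 nmi north → (17.16, -12.11).

(17.16, -12.11)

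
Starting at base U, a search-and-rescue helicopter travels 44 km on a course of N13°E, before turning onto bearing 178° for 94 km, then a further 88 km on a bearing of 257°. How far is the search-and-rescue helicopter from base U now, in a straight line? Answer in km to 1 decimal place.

101.4 km

Leg 1 (N13°E, 44 km): east 44 sin 13° = 9.90, north 44 cos 13° = 42.87
Leg 2 (178°, 94 km): east 94 sin 178° = 3.28, north 94 cos 178° = -93.94
Leg 3 (257°, 88 km): east 88 sin 257° = -85.74, north 88 cos 257° = -19.80
Net: -72.57 east, -70.87 north. Distance = √((-72.57)² + (-70.87)²) = 101.429 km.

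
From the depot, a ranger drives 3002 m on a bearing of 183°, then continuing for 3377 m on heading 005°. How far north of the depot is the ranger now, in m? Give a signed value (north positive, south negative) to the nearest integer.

Leg 1 (183°, 3002 m): east 3002 sin 183° = -157.11, north 3002 cos 183° = -2997.89
Leg 2 (005°, 3377 m): east 3377 sin 5° = 294.32, north 3377 cos 5° = 3364.15
Net north component: 366.26 m.

366 m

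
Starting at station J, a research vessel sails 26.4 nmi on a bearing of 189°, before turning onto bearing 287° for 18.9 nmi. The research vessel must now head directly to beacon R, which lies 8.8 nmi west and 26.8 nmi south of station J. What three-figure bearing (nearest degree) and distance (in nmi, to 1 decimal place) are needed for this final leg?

115°, 14.8 nmi

Leg 1 (189°, 26.4 nmi): east 26.4 sin 189° = -4.13, north 26.4 cos 189° = -26.07
Leg 2 (287°, 18.9 nmi): east 18.9 sin 287° = -18.07, north 18.9 cos 287° = 5.53
Current position: (-22.20, -20.55). Target: (-8.8, -26.8). Remaining: Δeast = 13.40, Δnorth = -6.25.
Bearing = atan2(13.40, -6.25) mod 360° = 115.00°; distance = √((13.40)² + (-6.25)²) = 14.790 nmi.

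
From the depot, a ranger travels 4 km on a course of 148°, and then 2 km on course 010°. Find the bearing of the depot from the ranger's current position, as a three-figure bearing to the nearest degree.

Leg 1 (148°, 4 km): east 4 sin 148° = 2.12, north 4 cos 148° = -3.39
Leg 2 (010°, 2 km): east 2 sin 10° = 0.35, north 2 cos 10° = 1.97
Net displacement: 2.47 east, -1.42 north. Direction back to start is (-2.47, 1.42): bearing = atan2(-2.47, 1.42) mod 360° = 299.97° ≈ 300°.

300°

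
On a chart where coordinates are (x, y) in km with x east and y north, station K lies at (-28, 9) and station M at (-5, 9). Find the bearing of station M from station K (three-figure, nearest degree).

Δeast = -5 − -28 = 23.00; Δnorth = 9 − 9 = 0.00.
Bearing = atan2(Δeast, Δnorth) mod 360° = 90.00° ≈ 090°.

090°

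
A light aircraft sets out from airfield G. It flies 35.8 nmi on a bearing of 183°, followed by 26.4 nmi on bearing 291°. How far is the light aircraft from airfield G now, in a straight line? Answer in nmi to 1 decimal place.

37.3 nmi

Leg 1 (183°, 35.8 nmi): east 35.8 sin 183° = -1.87, north 35.8 cos 183° = -35.75
Leg 2 (291°, 26.4 nmi): east 26.4 sin 291° = -24.65, north 26.4 cos 291° = 9.46
Net: -26.52 east, -26.29 north. Distance = √((-26.52)² + (-26.29)²) = 37.343 nmi.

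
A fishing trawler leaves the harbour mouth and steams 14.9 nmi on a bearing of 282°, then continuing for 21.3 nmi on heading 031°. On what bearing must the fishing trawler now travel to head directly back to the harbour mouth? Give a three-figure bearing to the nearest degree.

Leg 1 (282°, 14.9 nmi): east 14.9 sin 282° = -14.57, north 14.9 cos 282° = 3.10
Leg 2 (031°, 21.3 nmi): east 21.3 sin 31° = 10.97, north 21.3 cos 31° = 18.26
Net displacement: -3.60 east, 21.36 north. Direction back to start is (3.60, -21.36): bearing = atan2(3.60, -21.36) mod 360° = 170.42° ≈ 170°.

170°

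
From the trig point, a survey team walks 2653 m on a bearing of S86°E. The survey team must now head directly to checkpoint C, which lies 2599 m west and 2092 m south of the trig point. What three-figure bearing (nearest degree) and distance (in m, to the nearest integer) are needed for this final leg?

Leg 1 (S86°E, 2653 m): east 2653 sin 94° = 2646.54, north 2653 cos 94° = -185.06
Current position: (2646.54, -185.06). Target: (-2599, -2092). Remaining: Δeast = -5245.54, Δnorth = -1906.94.
Bearing = atan2(-5245.54, -1906.94) mod 360° = 250.02°; distance = √((-5245.54)² + (-1906.94)²) = 5581.404 m.

250°, 5581 m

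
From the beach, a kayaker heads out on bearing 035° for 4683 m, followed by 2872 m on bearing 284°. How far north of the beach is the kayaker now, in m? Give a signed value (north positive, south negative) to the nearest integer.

Leg 1 (035°, 4683 m): east 4683 sin 35° = 2686.06, north 4683 cos 35° = 3836.09
Leg 2 (284°, 2872 m): east 2872 sin 284° = -2786.69, north 2872 cos 284° = 694.80
Net north component: 4530.89 m.

4531 m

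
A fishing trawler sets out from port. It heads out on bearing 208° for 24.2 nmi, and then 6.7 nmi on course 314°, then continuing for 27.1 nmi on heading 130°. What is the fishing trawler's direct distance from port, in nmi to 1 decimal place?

34.4 nmi

Leg 1 (208°, 24.2 nmi): east 24.2 sin 208° = -11.36, north 24.2 cos 208° = -21.37
Leg 2 (314°, 6.7 nmi): east 6.7 sin 314° = -4.82, north 6.7 cos 314° = 4.65
Leg 3 (130°, 27.1 nmi): east 27.1 sin 130° = 20.76, north 27.1 cos 130° = -17.42
Net: 4.58 east, -34.13 north. Distance = √((4.58)² + (-34.13)²) = 34.438 nmi.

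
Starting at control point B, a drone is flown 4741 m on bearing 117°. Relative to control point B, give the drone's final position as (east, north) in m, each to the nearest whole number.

(4224, -2152)

Leg 1 (117°, 4741 m): east 4741 sin 117° = 4224.26, north 4741 cos 117° = -2152.37
Summing: 4224.26 m east, -2152.37 m north → (4224, -2152).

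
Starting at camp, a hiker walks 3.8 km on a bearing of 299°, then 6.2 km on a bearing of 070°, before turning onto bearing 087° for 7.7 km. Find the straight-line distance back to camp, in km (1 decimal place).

Leg 1 (299°, 3.8 km): east 3.8 sin 299° = -3.32, north 3.8 cos 299° = 1.84
Leg 2 (070°, 6.2 km): east 6.2 sin 70° = 5.83, north 6.2 cos 70° = 2.12
Leg 3 (087°, 7.7 km): east 7.7 sin 87° = 7.69, north 7.7 cos 87° = 0.40
Net: 10.19 east, 4.37 north. Distance = √((10.19)² + (4.37)²) = 11.088 km.

11.1 km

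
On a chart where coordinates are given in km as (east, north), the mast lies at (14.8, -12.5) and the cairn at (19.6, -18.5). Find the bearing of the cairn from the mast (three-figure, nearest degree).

Δeast = 19.6 − 14.8 = 4.80; Δnorth = -18.5 − -12.5 = -6.00.
Bearing = atan2(Δeast, Δnorth) mod 360° = 141.34° ≈ 141°.

141°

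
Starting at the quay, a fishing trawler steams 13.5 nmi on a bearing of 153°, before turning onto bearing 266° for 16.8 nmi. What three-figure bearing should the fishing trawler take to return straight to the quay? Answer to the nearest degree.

039°

Leg 1 (153°, 13.5 nmi): east 13.5 sin 153° = 6.13, north 13.5 cos 153° = -12.03
Leg 2 (266°, 16.8 nmi): east 16.8 sin 266° = -16.76, north 16.8 cos 266° = -1.17
Net displacement: -10.63 east, -13.20 north. Direction back to start is (10.63, 13.20): bearing = atan2(10.63, 13.20) mod 360° = 38.84° ≈ 039°.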